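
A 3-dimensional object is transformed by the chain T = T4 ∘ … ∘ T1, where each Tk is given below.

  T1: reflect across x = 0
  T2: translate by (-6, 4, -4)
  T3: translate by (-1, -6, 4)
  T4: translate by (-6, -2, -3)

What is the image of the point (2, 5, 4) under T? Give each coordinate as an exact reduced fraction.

T1 reflect across x = 0: (2, 5, 4) → (-2, 5, 4)
T2 translate by (-6, 4, -4): (-2, 5, 4) → (-8, 9, 0)
T3 translate by (-1, -6, 4): (-8, 9, 0) → (-9, 3, 4)
T4 translate by (-6, -2, -3): (-9, 3, 4) → (-15, 1, 1)

T(p) = (-15, 1, 1)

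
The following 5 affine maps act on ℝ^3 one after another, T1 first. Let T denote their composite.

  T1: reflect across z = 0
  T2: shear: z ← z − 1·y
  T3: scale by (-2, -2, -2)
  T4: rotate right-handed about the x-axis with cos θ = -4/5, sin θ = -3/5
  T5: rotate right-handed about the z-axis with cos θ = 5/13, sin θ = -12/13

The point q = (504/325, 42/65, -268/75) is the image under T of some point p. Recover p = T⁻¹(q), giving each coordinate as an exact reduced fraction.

p = (0, -2/5, 7/3)

T1 = [1 0 0 0; 0 1 0 0; 0 0 -1 0; 0 0 0 1]
T2·T1 = [1 0 0 0; 0 1 0 0; 0 -1 -1 0; 0 0 0 1]
T3·…·T1 = [-2 0 0 0; 0 -2 0 0; 0 2 2 0; 0 0 0 1]
T4·…·T1 = [-2 0 0 0; 0 14/5 6/5 0; 0 -2/5 -8/5 0; 0 0 0 1]
T5·…·T1 = [-10/13 168/65 72/65 0; 24/13 14/13 6/13 0; 0 -2/5 -8/5 0; 0 0 0 1]
det M = 8; M⁻¹ = [-5/26 6/13 0 0; 24/65 2/13 3/10 0; -6/65 -1/26 -7/10 0; 0 0 0 1]
M⁻¹ · (504/325, 42/65, -268/75)ᵀ = (0, -2/5, 7/3)ᵀ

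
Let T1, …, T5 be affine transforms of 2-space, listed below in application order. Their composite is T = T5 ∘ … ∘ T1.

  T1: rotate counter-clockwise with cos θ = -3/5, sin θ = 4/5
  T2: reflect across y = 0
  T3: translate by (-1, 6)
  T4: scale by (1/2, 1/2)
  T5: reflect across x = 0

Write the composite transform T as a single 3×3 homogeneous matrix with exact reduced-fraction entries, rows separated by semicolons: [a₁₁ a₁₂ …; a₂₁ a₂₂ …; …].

T1 = [-3/5 -4/5 0; 4/5 -3/5 0; 0 0 1]
T2·T1 = [-3/5 -4/5 0; -4/5 3/5 0; 0 0 1]
T3·…·T1 = [-3/5 -4/5 -1; -4/5 3/5 6; 0 0 1]
T4·…·T1 = [-3/10 -2/5 -1/2; -2/5 3/10 3; 0 0 1]
T5·…·T1 = [3/10 2/5 1/2; -2/5 3/10 3; 0 0 1]

T = [3/10 2/5 1/2; -2/5 3/10 3; 0 0 1]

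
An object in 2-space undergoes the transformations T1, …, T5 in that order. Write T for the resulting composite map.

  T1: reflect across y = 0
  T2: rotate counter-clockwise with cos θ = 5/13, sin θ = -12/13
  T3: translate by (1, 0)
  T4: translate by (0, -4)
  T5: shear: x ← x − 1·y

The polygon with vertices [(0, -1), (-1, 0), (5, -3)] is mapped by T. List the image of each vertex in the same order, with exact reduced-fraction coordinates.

image vertices: (72/13, -47/13), (48/13, -40/13), (171/13, -97/13)

T1 reflect across y = 0: (0, -1) → (0, 1); (-1, 0) → (-1, 0); (5, -3) → (5, 3)
T2 rotate counter-clockwise with cos θ = 5/13, sin θ = -12/13: (0, 1) → (12/13, 5/13); (-1, 0) → (-5/13, 12/13); (5, 3) → (61/13, -45/13)
T3 translate by (1, 0): (12/13, 5/13) → (25/13, 5/13); (-5/13, 12/13) → (8/13, 12/13); (61/13, -45/13) → (74/13, -45/13)
T4 translate by (0, -4): (25/13, 5/13) → (25/13, -47/13); (8/13, 12/13) → (8/13, -40/13); (74/13, -45/13) → (74/13, -97/13)
T5 shear: x ← x − 1·y: (25/13, -47/13) → (72/13, -47/13); (8/13, -40/13) → (48/13, -40/13); (74/13, -97/13) → (171/13, -97/13)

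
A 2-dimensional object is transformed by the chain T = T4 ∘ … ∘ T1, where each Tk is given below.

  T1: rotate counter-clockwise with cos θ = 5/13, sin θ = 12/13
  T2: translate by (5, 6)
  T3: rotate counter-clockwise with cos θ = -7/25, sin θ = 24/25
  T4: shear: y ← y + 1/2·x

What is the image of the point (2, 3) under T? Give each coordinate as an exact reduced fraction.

T(p) = (-237/25, -219/50)

T1 rotate counter-clockwise with cos θ = 5/13, sin θ = 12/13: (2, 3) → (-2, 3)
T2 translate by (5, 6): (-2, 3) → (3, 9)
T3 rotate counter-clockwise with cos θ = -7/25, sin θ = 24/25: (3, 9) → (-237/25, 9/25)
T4 shear: y ← y + 1/2·x: (-237/25, 9/25) → (-237/25, -219/50)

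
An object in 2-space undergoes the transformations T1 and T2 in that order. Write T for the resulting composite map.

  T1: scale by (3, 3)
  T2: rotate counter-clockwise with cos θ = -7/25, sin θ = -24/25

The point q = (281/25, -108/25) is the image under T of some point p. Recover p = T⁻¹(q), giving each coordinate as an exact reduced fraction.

T1 = [3 0 0; 0 3 0; 0 0 1]
T2·T1 = [-21/25 72/25 0; -72/25 -21/25 0; 0 0 1]
det M = 9; M⁻¹ = [-7/75 -8/25 0; 8/25 -7/75 0; 0 0 1]
M⁻¹ · (281/25, -108/25)ᵀ = (1/3, 4)ᵀ

p = (1/3, 4)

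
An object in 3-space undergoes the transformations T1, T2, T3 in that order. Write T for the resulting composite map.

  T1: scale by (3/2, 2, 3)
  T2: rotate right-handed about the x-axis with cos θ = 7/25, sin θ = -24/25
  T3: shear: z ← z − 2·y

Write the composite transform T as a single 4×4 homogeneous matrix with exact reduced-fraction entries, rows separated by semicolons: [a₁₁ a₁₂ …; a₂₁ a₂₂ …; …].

T = [3/2 0 0 0; 0 14/25 72/25 0; 0 -76/25 -123/25 0; 0 0 0 1]

T1 = [3/2 0 0 0; 0 2 0 0; 0 0 3 0; 0 0 0 1]
T2·T1 = [3/2 0 0 0; 0 14/25 72/25 0; 0 -48/25 21/25 0; 0 0 0 1]
T3·…·T1 = [3/2 0 0 0; 0 14/25 72/25 0; 0 -76/25 -123/25 0; 0 0 0 1]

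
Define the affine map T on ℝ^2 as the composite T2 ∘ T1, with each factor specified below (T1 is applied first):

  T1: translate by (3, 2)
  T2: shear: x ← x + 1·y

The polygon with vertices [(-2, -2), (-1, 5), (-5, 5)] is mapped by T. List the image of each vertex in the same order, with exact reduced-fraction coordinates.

image vertices: (1, 0), (9, 7), (5, 7)

T1 translate by (3, 2): (-2, -2) → (1, 0); (-1, 5) → (2, 7); (-5, 5) → (-2, 7)
T2 shear: x ← x + 1·y: (1, 0) → (1, 0); (2, 7) → (9, 7); (-2, 7) → (5, 7)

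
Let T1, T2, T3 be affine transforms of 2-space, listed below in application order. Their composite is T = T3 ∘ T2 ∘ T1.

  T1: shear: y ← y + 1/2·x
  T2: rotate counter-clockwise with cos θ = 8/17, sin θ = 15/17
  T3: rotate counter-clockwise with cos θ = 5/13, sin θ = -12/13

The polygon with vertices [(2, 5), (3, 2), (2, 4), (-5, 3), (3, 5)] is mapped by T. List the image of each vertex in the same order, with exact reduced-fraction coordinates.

T1 shear: y ← y + 1/2·x: (2, 5) → (2, 6); (3, 2) → (3, 7/2); (2, 4) → (2, 5); (-5, 3) → (-5, 1/2); (3, 5) → (3, 13/2)
T2 rotate counter-clockwise with cos θ = 8/17, sin θ = 15/17: (2, 6) → (-74/17, 78/17); (3, 7/2) → (-57/34, 73/17); (2, 5) → (-59/17, 70/17); (-5, 1/2) → (-95/34, -71/17); (3, 13/2) → (-147/34, 97/17)
T3 rotate counter-clockwise with cos θ = 5/13, sin θ = -12/13: (-74/17, 78/17) → (566/221, 1278/221); (-57/34, 73/17) → (1467/442, 707/221); (-59/17, 70/17) → (545/221, 1058/221); (-95/34, -71/17) → (-2179/442, 215/221); (-147/34, 97/17) → (1593/442, 1367/221)

image vertices: (566/221, 1278/221), (1467/442, 707/221), (545/221, 1058/221), (-2179/442, 215/221), (1593/442, 1367/221)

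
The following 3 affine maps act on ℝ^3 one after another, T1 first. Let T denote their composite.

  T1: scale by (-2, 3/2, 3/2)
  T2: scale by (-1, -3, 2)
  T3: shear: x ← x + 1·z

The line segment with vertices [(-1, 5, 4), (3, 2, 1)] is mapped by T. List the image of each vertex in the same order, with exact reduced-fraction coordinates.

image vertices: (10, -45/2, 12), (9, -9, 3)

T1 scale by (-2, 3/2, 3/2): (-1, 5, 4) → (2, 15/2, 6); (3, 2, 1) → (-6, 3, 3/2)
T2 scale by (-1, -3, 2): (2, 15/2, 6) → (-2, -45/2, 12); (-6, 3, 3/2) → (6, -9, 3)
T3 shear: x ← x + 1·z: (-2, -45/2, 12) → (10, -45/2, 12); (6, -9, 3) → (9, -9, 3)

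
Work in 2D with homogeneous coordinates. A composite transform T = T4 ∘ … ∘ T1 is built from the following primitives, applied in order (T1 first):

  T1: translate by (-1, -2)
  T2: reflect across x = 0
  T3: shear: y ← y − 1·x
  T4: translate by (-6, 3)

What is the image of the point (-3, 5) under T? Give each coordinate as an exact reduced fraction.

T(p) = (-2, 2)

T1 translate by (-1, -2): (-3, 5) → (-4, 3)
T2 reflect across x = 0: (-4, 3) → (4, 3)
T3 shear: y ← y − 1·x: (4, 3) → (4, -1)
T4 translate by (-6, 3): (4, -1) → (-2, 2)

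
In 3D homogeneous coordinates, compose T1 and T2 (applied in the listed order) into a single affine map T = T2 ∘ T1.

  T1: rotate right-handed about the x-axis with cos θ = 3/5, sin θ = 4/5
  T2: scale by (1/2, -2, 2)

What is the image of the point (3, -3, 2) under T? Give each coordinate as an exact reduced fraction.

T1 rotate right-handed about the x-axis with cos θ = 3/5, sin θ = 4/5: (3, -3, 2) → (3, -17/5, -6/5)
T2 scale by (1/2, -2, 2): (3, -17/5, -6/5) → (3/2, 34/5, -12/5)

T(p) = (3/2, 34/5, -12/5)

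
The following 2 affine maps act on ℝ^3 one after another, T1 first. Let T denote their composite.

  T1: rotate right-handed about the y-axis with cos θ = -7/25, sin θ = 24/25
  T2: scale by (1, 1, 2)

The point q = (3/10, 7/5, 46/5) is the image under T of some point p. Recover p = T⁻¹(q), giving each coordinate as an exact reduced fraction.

T1 = [-7/25 0 24/25 0; 0 1 0 0; -24/25 0 -7/25 0; 0 0 0 1]
T2·T1 = [-7/25 0 24/25 0; 0 1 0 0; -48/25 0 -14/25 0; 0 0 0 1]
det M = 2; M⁻¹ = [-7/25 0 -12/25 0; 0 1 0 0; 24/25 0 -7/50 0; 0 0 0 1]
M⁻¹ · (3/10, 7/5, 46/5)ᵀ = (-9/2, 7/5, -1)ᵀ

p = (-9/2, 7/5, -1)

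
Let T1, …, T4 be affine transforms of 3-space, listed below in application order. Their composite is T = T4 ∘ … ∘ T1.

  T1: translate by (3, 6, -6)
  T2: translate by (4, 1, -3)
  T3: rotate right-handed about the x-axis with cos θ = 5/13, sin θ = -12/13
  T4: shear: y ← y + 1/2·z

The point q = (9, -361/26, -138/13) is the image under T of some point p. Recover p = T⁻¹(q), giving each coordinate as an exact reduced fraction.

T1 = [1 0 0 3; 0 1 0 6; 0 0 1 -6; 0 0 0 1]
T2·T1 = [1 0 0 7; 0 1 0 7; 0 0 1 -9; 0 0 0 1]
T3·…·T1 = [1 0 0 7; 0 5/13 12/13 -73/13; 0 -12/13 5/13 -129/13; 0 0 0 1]
T4·…·T1 = [1 0 0 7; 0 -1/13 29/26 -275/26; 0 -12/13 5/13 -129/13; 0 0 0 1]
det M = 1; M⁻¹ = [1 0 0 -7; 0 5/13 -29/26 -7; 0 12/13 -1/13 9; 0 0 0 1]
M⁻¹ · (9, -361/26, -138/13)ᵀ = (2, -1/2, -3)ᵀ

p = (2, -1/2, -3)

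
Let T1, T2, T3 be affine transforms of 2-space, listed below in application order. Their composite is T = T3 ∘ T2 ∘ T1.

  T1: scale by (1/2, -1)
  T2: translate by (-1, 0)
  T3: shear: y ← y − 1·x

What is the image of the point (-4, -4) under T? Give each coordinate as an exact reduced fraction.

T(p) = (-3, 7)

T1 scale by (1/2, -1): (-4, -4) → (-2, 4)
T2 translate by (-1, 0): (-2, 4) → (-3, 4)
T3 shear: y ← y − 1·x: (-3, 4) → (-3, 7)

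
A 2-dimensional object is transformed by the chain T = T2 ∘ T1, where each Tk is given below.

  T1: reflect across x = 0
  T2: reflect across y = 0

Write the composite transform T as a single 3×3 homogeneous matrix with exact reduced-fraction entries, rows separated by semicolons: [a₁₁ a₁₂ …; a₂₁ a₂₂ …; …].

T1 = [-1 0 0; 0 1 0; 0 0 1]
T2·T1 = [-1 0 0; 0 -1 0; 0 0 1]

T = [-1 0 0; 0 -1 0; 0 0 1]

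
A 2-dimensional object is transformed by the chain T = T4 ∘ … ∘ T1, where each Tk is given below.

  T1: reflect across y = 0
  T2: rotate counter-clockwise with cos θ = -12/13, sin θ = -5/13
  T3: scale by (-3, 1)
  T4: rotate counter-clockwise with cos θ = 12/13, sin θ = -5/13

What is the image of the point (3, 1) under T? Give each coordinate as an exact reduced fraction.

T(p) = (1461/169, -651/169)

T1 reflect across y = 0: (3, 1) → (3, -1)
T2 rotate counter-clockwise with cos θ = -12/13, sin θ = -5/13: (3, -1) → (-41/13, -3/13)
T3 scale by (-3, 1): (-41/13, -3/13) → (123/13, -3/13)
T4 rotate counter-clockwise with cos θ = 12/13, sin θ = -5/13: (123/13, -3/13) → (1461/169, -651/169)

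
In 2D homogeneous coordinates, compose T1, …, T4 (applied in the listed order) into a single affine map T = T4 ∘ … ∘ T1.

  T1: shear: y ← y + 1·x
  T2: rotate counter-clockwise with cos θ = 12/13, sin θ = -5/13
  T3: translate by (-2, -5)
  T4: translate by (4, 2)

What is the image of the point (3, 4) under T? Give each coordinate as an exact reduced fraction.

T(p) = (97/13, 30/13)

T1 shear: y ← y + 1·x: (3, 4) → (3, 7)
T2 rotate counter-clockwise with cos θ = 12/13, sin θ = -5/13: (3, 7) → (71/13, 69/13)
T3 translate by (-2, -5): (71/13, 69/13) → (45/13, 4/13)
T4 translate by (4, 2): (45/13, 4/13) → (97/13, 30/13)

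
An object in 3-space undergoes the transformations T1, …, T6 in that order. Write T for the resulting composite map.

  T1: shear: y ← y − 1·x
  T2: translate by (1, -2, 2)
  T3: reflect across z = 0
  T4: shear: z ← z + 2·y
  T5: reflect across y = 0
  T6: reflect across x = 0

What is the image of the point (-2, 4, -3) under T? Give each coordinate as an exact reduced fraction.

T(p) = (1, -4, 9)

T1 shear: y ← y − 1·x: (-2, 4, -3) → (-2, 6, -3)
T2 translate by (1, -2, 2): (-2, 6, -3) → (-1, 4, -1)
T3 reflect across z = 0: (-1, 4, -1) → (-1, 4, 1)
T4 shear: z ← z + 2·y: (-1, 4, 1) → (-1, 4, 9)
T5 reflect across y = 0: (-1, 4, 9) → (-1, -4, 9)
T6 reflect across x = 0: (-1, -4, 9) → (1, -4, 9)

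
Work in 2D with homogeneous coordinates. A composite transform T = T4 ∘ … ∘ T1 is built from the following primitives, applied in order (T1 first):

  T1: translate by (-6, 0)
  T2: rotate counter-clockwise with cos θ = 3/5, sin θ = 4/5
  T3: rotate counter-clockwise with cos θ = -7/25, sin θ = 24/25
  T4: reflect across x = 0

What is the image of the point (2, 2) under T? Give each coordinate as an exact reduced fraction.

T1 translate by (-6, 0): (2, 2) → (-4, 2)
T2 rotate counter-clockwise with cos θ = 3/5, sin θ = 4/5: (-4, 2) → (-4, -2)
T3 rotate counter-clockwise with cos θ = -7/25, sin θ = 24/25: (-4, -2) → (76/25, -82/25)
T4 reflect across x = 0: (76/25, -82/25) → (-76/25, -82/25)

T(p) = (-76/25, -82/25)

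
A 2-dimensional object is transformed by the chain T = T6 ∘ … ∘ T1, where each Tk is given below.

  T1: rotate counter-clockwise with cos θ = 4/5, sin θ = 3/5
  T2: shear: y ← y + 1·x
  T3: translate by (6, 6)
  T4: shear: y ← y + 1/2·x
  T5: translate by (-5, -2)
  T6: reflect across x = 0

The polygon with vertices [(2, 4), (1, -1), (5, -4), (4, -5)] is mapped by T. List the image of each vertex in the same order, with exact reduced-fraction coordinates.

T1 rotate counter-clockwise with cos θ = 4/5, sin θ = 3/5: (2, 4) → (-4/5, 22/5); (1, -1) → (7/5, -1/5); (5, -4) → (32/5, -1/5); (4, -5) → (31/5, -8/5)
T2 shear: y ← y + 1·x: (-4/5, 22/5) → (-4/5, 18/5); (7/5, -1/5) → (7/5, 6/5); (32/5, -1/5) → (32/5, 31/5); (31/5, -8/5) → (31/5, 23/5)
T3 translate by (6, 6): (-4/5, 18/5) → (26/5, 48/5); (7/5, 6/5) → (37/5, 36/5); (32/5, 31/5) → (62/5, 61/5); (31/5, 23/5) → (61/5, 53/5)
T4 shear: y ← y + 1/2·x: (26/5, 48/5) → (26/5, 61/5); (37/5, 36/5) → (37/5, 109/10); (62/5, 61/5) → (62/5, 92/5); (61/5, 53/5) → (61/5, 167/10)
T5 translate by (-5, -2): (26/5, 61/5) → (1/5, 51/5); (37/5, 109/10) → (12/5, 89/10); (62/5, 92/5) → (37/5, 82/5); (61/5, 167/10) → (36/5, 147/10)
T6 reflect across x = 0: (1/5, 51/5) → (-1/5, 51/5); (12/5, 89/10) → (-12/5, 89/10); (37/5, 82/5) → (-37/5, 82/5); (36/5, 147/10) → (-36/5, 147/10)

image vertices: (-1/5, 51/5), (-12/5, 89/10), (-37/5, 82/5), (-36/5, 147/10)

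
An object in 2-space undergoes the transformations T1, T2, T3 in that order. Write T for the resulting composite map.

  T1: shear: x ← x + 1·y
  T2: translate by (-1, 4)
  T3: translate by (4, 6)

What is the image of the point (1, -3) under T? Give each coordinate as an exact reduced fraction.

T(p) = (1, 7)

T1 shear: x ← x + 1·y: (1, -3) → (-2, -3)
T2 translate by (-1, 4): (-2, -3) → (-3, 1)
T3 translate by (4, 6): (-3, 1) → (1, 7)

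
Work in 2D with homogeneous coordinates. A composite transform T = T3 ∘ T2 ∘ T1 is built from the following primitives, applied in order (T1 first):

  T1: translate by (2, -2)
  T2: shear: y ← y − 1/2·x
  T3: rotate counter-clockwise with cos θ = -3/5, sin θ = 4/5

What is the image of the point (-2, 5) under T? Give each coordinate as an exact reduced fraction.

T(p) = (-12/5, -9/5)

T1 translate by (2, -2): (-2, 5) → (0, 3)
T2 shear: y ← y − 1/2·x: (0, 3) → (0, 3)
T3 rotate counter-clockwise with cos θ = -3/5, sin θ = 4/5: (0, 3) → (-12/5, -9/5)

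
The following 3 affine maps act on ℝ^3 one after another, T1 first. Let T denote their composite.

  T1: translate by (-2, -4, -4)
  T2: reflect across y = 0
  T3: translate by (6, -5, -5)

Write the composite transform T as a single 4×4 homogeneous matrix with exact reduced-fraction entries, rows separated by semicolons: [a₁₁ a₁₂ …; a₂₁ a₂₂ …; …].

T = [1 0 0 4; 0 -1 0 -1; 0 0 1 -9; 0 0 0 1]

T1 = [1 0 0 -2; 0 1 0 -4; 0 0 1 -4; 0 0 0 1]
T2·T1 = [1 0 0 -2; 0 -1 0 4; 0 0 1 -4; 0 0 0 1]
T3·…·T1 = [1 0 0 4; 0 -1 0 -1; 0 0 1 -9; 0 0 0 1]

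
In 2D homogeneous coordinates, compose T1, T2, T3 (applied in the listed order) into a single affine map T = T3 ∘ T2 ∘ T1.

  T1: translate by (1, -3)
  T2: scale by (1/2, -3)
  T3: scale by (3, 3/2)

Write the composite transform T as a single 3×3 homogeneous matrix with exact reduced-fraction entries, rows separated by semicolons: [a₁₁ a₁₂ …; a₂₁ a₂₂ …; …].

T = [3/2 0 3/2; 0 -9/2 27/2; 0 0 1]

T1 = [1 0 1; 0 1 -3; 0 0 1]
T2·T1 = [1/2 0 1/2; 0 -3 9; 0 0 1]
T3·…·T1 = [3/2 0 3/2; 0 -9/2 27/2; 0 0 1]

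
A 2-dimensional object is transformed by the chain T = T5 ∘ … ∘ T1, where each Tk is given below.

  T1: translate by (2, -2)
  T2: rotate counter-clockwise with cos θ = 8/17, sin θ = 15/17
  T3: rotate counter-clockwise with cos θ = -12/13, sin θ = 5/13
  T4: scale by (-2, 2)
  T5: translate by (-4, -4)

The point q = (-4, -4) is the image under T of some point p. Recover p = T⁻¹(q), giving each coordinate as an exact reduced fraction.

p = (-2, 2)

T1 = [1 0 2; 0 1 -2; 0 0 1]
T2·T1 = [8/17 -15/17 46/17; 15/17 8/17 14/17; 0 0 1]
T3·…·T1 = [-171/221 140/221 -622/221; -140/221 -171/221 62/221; 0 0 1]
T4·…·T1 = [342/221 -280/221 1244/221; -280/221 -342/221 124/221; 0 0 1]
T5·…·T1 = [342/221 -280/221 360/221; -280/221 -342/221 -760/221; 0 0 1]
det M = -4; M⁻¹ = [171/442 -70/221 -380/221; -70/221 -171/442 -180/221; 0 0 1]
M⁻¹ · (-4, -4)ᵀ = (-2, 2)ᵀ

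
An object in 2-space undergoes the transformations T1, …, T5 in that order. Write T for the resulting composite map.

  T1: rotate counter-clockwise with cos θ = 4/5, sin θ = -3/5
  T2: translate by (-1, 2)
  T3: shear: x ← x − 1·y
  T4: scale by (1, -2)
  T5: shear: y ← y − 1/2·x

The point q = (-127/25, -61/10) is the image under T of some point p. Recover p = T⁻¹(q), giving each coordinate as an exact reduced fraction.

T1 = [4/5 3/5 0; -3/5 4/5 0; 0 0 1]
T2·T1 = [4/5 3/5 -1; -3/5 4/5 2; 0 0 1]
T3·…·T1 = [7/5 -1/5 -3; -3/5 4/5 2; 0 0 1]
T4·…·T1 = [7/5 -1/5 -3; 6/5 -8/5 -4; 0 0 1]
T5·…·T1 = [7/5 -1/5 -3; 1/2 -3/2 -5/2; 0 0 1]
det M = -2; M⁻¹ = [3/4 -1/10 2; 1/4 -7/10 -1; 0 0 1]
M⁻¹ · (-127/25, -61/10)ᵀ = (-6/5, 2)ᵀ

p = (-6/5, 2)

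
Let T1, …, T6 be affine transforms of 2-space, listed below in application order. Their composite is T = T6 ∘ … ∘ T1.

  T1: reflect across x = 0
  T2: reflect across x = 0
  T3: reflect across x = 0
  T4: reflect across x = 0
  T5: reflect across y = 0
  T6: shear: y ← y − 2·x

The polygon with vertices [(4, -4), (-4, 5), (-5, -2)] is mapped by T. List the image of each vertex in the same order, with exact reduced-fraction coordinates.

image vertices: (4, -4), (-4, 3), (-5, 12)

T1 reflect across x = 0: (4, -4) → (-4, -4); (-4, 5) → (4, 5); (-5, -2) → (5, -2)
T2 reflect across x = 0: (-4, -4) → (4, -4); (4, 5) → (-4, 5); (5, -2) → (-5, -2)
T3 reflect across x = 0: (4, -4) → (-4, -4); (-4, 5) → (4, 5); (-5, -2) → (5, -2)
T4 reflect across x = 0: (-4, -4) → (4, -4); (4, 5) → (-4, 5); (5, -2) → (-5, -2)
T5 reflect across y = 0: (4, -4) → (4, 4); (-4, 5) → (-4, -5); (-5, -2) → (-5, 2)
T6 shear: y ← y − 2·x: (4, 4) → (4, -4); (-4, -5) → (-4, 3); (-5, 2) → (-5, 12)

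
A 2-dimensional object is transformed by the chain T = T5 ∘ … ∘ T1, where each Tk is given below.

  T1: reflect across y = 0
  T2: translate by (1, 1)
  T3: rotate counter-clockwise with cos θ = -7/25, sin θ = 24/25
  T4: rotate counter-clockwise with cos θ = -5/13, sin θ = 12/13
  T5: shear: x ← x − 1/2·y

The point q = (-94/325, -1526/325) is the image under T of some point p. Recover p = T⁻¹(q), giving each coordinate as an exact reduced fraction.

p = (4, -1)

T1 = [1 0 0; 0 -1 0; 0 0 1]
T2·T1 = [1 0 1; 0 -1 1; 0 0 1]
T3·…·T1 = [-7/25 24/25 -31/25; 24/25 7/25 17/25; 0 0 1]
T4·…·T1 = [-253/325 -204/325 -49/325; -204/325 253/325 -457/325; 0 0 1]
T5·…·T1 = [-151/325 -661/650 359/650; -204/325 253/325 -457/325; 0 0 1]
det M = -1; M⁻¹ = [-253/325 -661/650 -1; -204/325 151/325 1; 0 0 1]
M⁻¹ · (-94/325, -1526/325)ᵀ = (4, -1)ᵀ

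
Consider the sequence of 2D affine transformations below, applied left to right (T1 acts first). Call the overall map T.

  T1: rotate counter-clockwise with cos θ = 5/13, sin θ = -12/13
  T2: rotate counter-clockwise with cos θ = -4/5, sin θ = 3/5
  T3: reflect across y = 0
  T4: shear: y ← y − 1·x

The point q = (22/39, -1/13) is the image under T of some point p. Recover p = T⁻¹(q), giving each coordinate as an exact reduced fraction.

T1 = [5/13 12/13 0; -12/13 5/13 0; 0 0 1]
T2·T1 = [16/65 -63/65 0; 63/65 16/65 0; 0 0 1]
T3·…·T1 = [16/65 -63/65 0; -63/65 -16/65 0; 0 0 1]
T4·…·T1 = [16/65 -63/65 0; -79/65 47/65 0; 0 0 1]
det M = -1; M⁻¹ = [-47/65 -63/65 0; -79/65 -16/65 0; 0 0 1]
M⁻¹ · (22/39, -1/13)ᵀ = (-1/3, -2/3)ᵀ

p = (-1/3, -2/3)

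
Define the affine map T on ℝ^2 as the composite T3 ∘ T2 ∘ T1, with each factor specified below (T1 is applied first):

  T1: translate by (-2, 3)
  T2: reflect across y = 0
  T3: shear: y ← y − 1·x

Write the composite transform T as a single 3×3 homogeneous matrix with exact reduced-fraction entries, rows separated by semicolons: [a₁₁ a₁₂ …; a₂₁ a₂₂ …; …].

T = [1 0 -2; -1 -1 -1; 0 0 1]

T1 = [1 0 -2; 0 1 3; 0 0 1]
T2·T1 = [1 0 -2; 0 -1 -3; 0 0 1]
T3·…·T1 = [1 0 -2; -1 -1 -1; 0 0 1]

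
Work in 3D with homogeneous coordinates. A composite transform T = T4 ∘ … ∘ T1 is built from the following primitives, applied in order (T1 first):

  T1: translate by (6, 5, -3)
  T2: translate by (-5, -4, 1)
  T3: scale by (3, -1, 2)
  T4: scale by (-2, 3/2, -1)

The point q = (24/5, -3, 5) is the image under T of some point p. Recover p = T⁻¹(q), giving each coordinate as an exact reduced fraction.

p = (-9/5, 1, -1/2)

T1 = [1 0 0 6; 0 1 0 5; 0 0 1 -3; 0 0 0 1]
T2·T1 = [1 0 0 1; 0 1 0 1; 0 0 1 -2; 0 0 0 1]
T3·…·T1 = [3 0 0 3; 0 -1 0 -1; 0 0 2 -4; 0 0 0 1]
T4·…·T1 = [-6 0 0 -6; 0 -3/2 0 -3/2; 0 0 -2 4; 0 0 0 1]
det M = -18; M⁻¹ = [-1/6 0 0 -1; 0 -2/3 0 -1; 0 0 -1/2 2; 0 0 0 1]
M⁻¹ · (24/5, -3, 5)ᵀ = (-9/5, 1, -1/2)ᵀ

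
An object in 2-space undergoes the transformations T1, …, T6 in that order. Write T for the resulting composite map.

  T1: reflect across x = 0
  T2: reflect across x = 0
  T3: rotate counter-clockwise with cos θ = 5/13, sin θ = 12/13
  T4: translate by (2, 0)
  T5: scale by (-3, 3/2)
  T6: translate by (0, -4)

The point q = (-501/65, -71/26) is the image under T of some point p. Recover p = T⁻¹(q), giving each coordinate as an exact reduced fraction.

p = (1, -1/5)

T1 = [-1 0 0; 0 1 0; 0 0 1]
T2·T1 = [1 0 0; 0 1 0; 0 0 1]
T3·…·T1 = [5/13 -12/13 0; 12/13 5/13 0; 0 0 1]
T4·…·T1 = [5/13 -12/13 2; 12/13 5/13 0; 0 0 1]
T5·…·T1 = [-15/13 36/13 -6; 18/13 15/26 0; 0 0 1]
T6·…·T1 = [-15/13 36/13 -6; 18/13 15/26 -4; 0 0 1]
det M = -9/2; M⁻¹ = [-5/39 8/13 22/13; 4/13 10/39 112/39; 0 0 1]
M⁻¹ · (-501/65, -71/26)ᵀ = (1, -1/5)ᵀ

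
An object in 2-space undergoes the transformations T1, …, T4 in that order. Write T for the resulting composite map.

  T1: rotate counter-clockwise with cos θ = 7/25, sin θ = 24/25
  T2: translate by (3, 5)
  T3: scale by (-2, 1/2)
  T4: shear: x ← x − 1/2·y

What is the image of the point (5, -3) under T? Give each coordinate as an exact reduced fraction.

T1 rotate counter-clockwise with cos θ = 7/25, sin θ = 24/25: (5, -3) → (107/25, 99/25)
T2 translate by (3, 5): (107/25, 99/25) → (182/25, 224/25)
T3 scale by (-2, 1/2): (182/25, 224/25) → (-364/25, 112/25)
T4 shear: x ← x − 1/2·y: (-364/25, 112/25) → (-84/5, 112/25)

T(p) = (-84/5, 112/25)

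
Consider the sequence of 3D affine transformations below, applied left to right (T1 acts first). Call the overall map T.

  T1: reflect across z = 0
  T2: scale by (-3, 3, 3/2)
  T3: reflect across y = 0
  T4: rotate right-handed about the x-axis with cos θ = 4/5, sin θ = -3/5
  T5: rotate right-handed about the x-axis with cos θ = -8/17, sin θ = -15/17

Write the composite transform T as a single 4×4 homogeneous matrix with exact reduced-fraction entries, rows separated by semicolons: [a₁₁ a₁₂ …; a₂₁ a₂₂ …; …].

T = [-3 0 0 0; 0 231/85 -54/85 0; 0 108/85 231/170 0; 0 0 0 1]

T1 = [1 0 0 0; 0 1 0 0; 0 0 -1 0; 0 0 0 1]
T2·T1 = [-3 0 0 0; 0 3 0 0; 0 0 -3/2 0; 0 0 0 1]
T3·…·T1 = [-3 0 0 0; 0 -3 0 0; 0 0 -3/2 0; 0 0 0 1]
T4·…·T1 = [-3 0 0 0; 0 -12/5 -9/10 0; 0 9/5 -6/5 0; 0 0 0 1]
T5·…·T1 = [-3 0 0 0; 0 231/85 -54/85 0; 0 108/85 231/170 0; 0 0 0 1]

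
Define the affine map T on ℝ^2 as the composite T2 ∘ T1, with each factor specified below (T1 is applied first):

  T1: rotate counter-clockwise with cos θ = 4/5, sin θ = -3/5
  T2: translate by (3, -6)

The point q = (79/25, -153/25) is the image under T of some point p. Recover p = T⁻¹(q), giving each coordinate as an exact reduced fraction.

T1 = [4/5 3/5 0; -3/5 4/5 0; 0 0 1]
T2·T1 = [4/5 3/5 3; -3/5 4/5 -6; 0 0 1]
det M = 1; M⁻¹ = [4/5 -3/5 -6; 3/5 4/5 3; 0 0 1]
M⁻¹ · (79/25, -153/25)ᵀ = (1/5, 0)ᵀ

p = (1/5, 0)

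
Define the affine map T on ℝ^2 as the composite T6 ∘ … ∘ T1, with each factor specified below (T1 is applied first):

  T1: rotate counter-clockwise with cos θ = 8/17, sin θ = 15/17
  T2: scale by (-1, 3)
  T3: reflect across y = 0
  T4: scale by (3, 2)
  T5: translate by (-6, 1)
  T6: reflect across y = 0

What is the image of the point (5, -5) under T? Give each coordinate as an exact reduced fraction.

T(p) = (-447/17, 193/17)

T1 rotate counter-clockwise with cos θ = 8/17, sin θ = 15/17: (5, -5) → (115/17, 35/17)
T2 scale by (-1, 3): (115/17, 35/17) → (-115/17, 105/17)
T3 reflect across y = 0: (-115/17, 105/17) → (-115/17, -105/17)
T4 scale by (3, 2): (-115/17, -105/17) → (-345/17, -210/17)
T5 translate by (-6, 1): (-345/17, -210/17) → (-447/17, -193/17)
T6 reflect across y = 0: (-447/17, -193/17) → (-447/17, 193/17)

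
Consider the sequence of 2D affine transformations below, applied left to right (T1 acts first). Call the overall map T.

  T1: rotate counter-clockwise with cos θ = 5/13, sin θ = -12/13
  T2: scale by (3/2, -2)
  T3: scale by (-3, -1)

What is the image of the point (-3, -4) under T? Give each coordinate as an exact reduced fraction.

T(p) = (567/26, 32/13)

T1 rotate counter-clockwise with cos θ = 5/13, sin θ = -12/13: (-3, -4) → (-63/13, 16/13)
T2 scale by (3/2, -2): (-63/13, 16/13) → (-189/26, -32/13)
T3 scale by (-3, -1): (-189/26, -32/13) → (567/26, 32/13)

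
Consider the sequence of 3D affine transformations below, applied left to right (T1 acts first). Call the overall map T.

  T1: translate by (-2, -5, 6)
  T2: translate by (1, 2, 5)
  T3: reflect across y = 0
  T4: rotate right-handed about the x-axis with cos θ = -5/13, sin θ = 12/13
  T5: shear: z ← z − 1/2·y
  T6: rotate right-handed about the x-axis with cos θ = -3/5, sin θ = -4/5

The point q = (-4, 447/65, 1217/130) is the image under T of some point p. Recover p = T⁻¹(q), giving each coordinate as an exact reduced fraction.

T1 = [1 0 0 -2; 0 1 0 -5; 0 0 1 6; 0 0 0 1]
T2·T1 = [1 0 0 -1; 0 1 0 -3; 0 0 1 11; 0 0 0 1]
T3·…·T1 = [1 0 0 -1; 0 -1 0 3; 0 0 1 11; 0 0 0 1]
T4·…·T1 = [1 0 0 -1; 0 5/13 -12/13 -147/13; 0 -12/13 -5/13 -19/13; 0 0 0 1]
T5·…·T1 = [1 0 0 -1; 0 5/13 -12/13 -147/13; 0 -29/26 1/13 109/26; 0 0 0 1]
T6·…·T1 = [1 0 0 -1; 0 -73/65 8/13 659/65; 0 47/130 9/13 849/130; 0 0 0 1]
det M = -1; M⁻¹ = [1 0 0 1; 0 -9/13 8/13 3; 0 47/130 73/65 -11; 0 0 0 1]
M⁻¹ · (-4, 447/65, 1217/130)ᵀ = (-3, 4, 2)ᵀ

p = (-3, 4, 2)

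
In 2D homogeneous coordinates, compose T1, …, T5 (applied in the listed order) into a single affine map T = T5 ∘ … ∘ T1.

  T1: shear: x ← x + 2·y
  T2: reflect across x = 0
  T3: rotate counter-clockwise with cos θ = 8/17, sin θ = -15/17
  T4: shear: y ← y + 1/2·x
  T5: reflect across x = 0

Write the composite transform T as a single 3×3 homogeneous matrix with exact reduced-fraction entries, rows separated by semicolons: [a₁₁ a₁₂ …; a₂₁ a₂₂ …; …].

T = [8/17 1/17 0; 11/17 75/34 0; 0 0 1]

T1 = [1 2 0; 0 1 0; 0 0 1]
T2·T1 = [-1 -2 0; 0 1 0; 0 0 1]
T3·…·T1 = [-8/17 -1/17 0; 15/17 38/17 0; 0 0 1]
T4·…·T1 = [-8/17 -1/17 0; 11/17 75/34 0; 0 0 1]
T5·…·T1 = [8/17 1/17 0; 11/17 75/34 0; 0 0 1]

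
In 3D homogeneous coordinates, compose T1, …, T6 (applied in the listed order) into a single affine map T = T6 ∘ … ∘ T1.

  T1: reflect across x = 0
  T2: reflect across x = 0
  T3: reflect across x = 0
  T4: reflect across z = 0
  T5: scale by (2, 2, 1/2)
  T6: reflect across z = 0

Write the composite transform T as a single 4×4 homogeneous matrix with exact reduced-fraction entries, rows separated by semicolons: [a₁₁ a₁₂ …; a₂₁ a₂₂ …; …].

T = [-2 0 0 0; 0 2 0 0; 0 0 1/2 0; 0 0 0 1]

T1 = [-1 0 0 0; 0 1 0 0; 0 0 1 0; 0 0 0 1]
T2·T1 = [1 0 0 0; 0 1 0 0; 0 0 1 0; 0 0 0 1]
T3·…·T1 = [-1 0 0 0; 0 1 0 0; 0 0 1 0; 0 0 0 1]
T4·…·T1 = [-1 0 0 0; 0 1 0 0; 0 0 -1 0; 0 0 0 1]
T5·…·T1 = [-2 0 0 0; 0 2 0 0; 0 0 -1/2 0; 0 0 0 1]
T6·…·T1 = [-2 0 0 0; 0 2 0 0; 0 0 1/2 0; 0 0 0 1]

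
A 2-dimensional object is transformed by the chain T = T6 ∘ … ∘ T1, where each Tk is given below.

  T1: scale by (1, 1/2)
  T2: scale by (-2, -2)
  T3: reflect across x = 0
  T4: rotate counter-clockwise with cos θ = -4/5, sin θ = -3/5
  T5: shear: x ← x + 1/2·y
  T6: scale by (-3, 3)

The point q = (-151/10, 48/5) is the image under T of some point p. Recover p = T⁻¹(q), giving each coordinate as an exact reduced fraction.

T1 = [1 0 0; 0 1/2 0; 0 0 1]
T2·T1 = [-2 0 0; 0 -1 0; 0 0 1]
T3·…·T1 = [2 0 0; 0 -1 0; 0 0 1]
T4·…·T1 = [-8/5 -3/5 0; -6/5 4/5 0; 0 0 1]
T5·…·T1 = [-11/5 -1/5 0; -6/5 4/5 0; 0 0 1]
T6·…·T1 = [33/5 3/5 0; -18/5 12/5 0; 0 0 1]
det M = 18; M⁻¹ = [2/15 -1/30 0; 1/5 11/30 0; 0 0 1]
M⁻¹ · (-151/10, 48/5)ᵀ = (-7/3, 1/2)ᵀ

p = (-7/3, 1/2)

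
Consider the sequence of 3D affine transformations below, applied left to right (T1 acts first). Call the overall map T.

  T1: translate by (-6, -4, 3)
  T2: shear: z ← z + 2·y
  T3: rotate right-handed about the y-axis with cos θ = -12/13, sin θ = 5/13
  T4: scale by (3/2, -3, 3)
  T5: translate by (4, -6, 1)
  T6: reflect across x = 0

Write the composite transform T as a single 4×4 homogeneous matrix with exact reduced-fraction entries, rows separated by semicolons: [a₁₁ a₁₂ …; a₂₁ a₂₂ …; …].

T = [18/13 -15/13 -15/26 -245/26; 0 -3 0 6; -15/13 -72/13 -36/13 283/13; 0 0 0 1]

T1 = [1 0 0 -6; 0 1 0 -4; 0 0 1 3; 0 0 0 1]
T2·T1 = [1 0 0 -6; 0 1 0 -4; 0 2 1 -5; 0 0 0 1]
T3·…·T1 = [-12/13 10/13 5/13 47/13; 0 1 0 -4; -5/13 -24/13 -12/13 90/13; 0 0 0 1]
T4·…·T1 = [-18/13 15/13 15/26 141/26; 0 -3 0 12; -15/13 -72/13 -36/13 270/13; 0 0 0 1]
T5·…·T1 = [-18/13 15/13 15/26 245/26; 0 -3 0 6; -15/13 -72/13 -36/13 283/13; 0 0 0 1]
T6·…·T1 = [18/13 -15/13 -15/26 -245/26; 0 -3 0 6; -15/13 -72/13 -36/13 283/13; 0 0 0 1]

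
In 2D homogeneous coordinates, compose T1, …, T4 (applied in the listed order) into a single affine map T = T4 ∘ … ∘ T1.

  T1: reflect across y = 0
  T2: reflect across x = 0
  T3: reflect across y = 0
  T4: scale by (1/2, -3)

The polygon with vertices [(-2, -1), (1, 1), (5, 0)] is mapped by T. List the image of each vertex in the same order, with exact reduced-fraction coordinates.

T1 reflect across y = 0: (-2, -1) → (-2, 1); (1, 1) → (1, -1); (5, 0) → (5, 0)
T2 reflect across x = 0: (-2, 1) → (2, 1); (1, -1) → (-1, -1); (5, 0) → (-5, 0)
T3 reflect across y = 0: (2, 1) → (2, -1); (-1, -1) → (-1, 1); (-5, 0) → (-5, 0)
T4 scale by (1/2, -3): (2, -1) → (1, 3); (-1, 1) → (-1/2, -3); (-5, 0) → (-5/2, 0)

image vertices: (1, 3), (-1/2, -3), (-5/2, 0)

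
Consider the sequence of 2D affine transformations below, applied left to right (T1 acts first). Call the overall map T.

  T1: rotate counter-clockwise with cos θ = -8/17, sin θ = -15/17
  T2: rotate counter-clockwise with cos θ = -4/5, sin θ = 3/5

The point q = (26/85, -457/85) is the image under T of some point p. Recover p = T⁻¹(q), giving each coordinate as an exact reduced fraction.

p = (-2, -5)

T1 = [-8/17 15/17 0; -15/17 -8/17 0; 0 0 1]
T2·T1 = [77/85 -36/85 0; 36/85 77/85 0; 0 0 1]
det M = 1; M⁻¹ = [77/85 36/85 0; -36/85 77/85 0; 0 0 1]
M⁻¹ · (26/85, -457/85)ᵀ = (-2, -5)ᵀ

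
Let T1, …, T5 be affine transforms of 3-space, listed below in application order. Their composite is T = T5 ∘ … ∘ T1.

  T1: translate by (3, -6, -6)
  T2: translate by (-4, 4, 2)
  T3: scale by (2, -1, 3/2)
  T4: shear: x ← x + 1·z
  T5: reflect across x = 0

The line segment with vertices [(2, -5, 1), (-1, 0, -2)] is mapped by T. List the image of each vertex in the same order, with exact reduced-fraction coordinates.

image vertices: (5/2, 7, -9/2), (13, 2, -9)

T1 translate by (3, -6, -6): (2, -5, 1) → (5, -11, -5); (-1, 0, -2) → (2, -6, -8)
T2 translate by (-4, 4, 2): (5, -11, -5) → (1, -7, -3); (2, -6, -8) → (-2, -2, -6)
T3 scale by (2, -1, 3/2): (1, -7, -3) → (2, 7, -9/2); (-2, -2, -6) → (-4, 2, -9)
T4 shear: x ← x + 1·z: (2, 7, -9/2) → (-5/2, 7, -9/2); (-4, 2, -9) → (-13, 2, -9)
T5 reflect across x = 0: (-5/2, 7, -9/2) → (5/2, 7, -9/2); (-13, 2, -9) → (13, 2, -9)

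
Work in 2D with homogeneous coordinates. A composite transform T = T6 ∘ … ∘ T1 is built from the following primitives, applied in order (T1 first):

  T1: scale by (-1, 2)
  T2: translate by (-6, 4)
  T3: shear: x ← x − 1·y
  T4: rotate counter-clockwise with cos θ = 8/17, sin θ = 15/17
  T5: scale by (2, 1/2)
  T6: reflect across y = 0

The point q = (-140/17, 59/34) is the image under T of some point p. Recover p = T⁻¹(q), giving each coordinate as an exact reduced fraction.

T1 = [-1 0 0; 0 2 0; 0 0 1]
T2·T1 = [-1 0 -6; 0 2 4; 0 0 1]
T3·…·T1 = [-1 -2 -10; 0 2 4; 0 0 1]
T4·…·T1 = [-8/17 -46/17 -140/17; -15/17 -14/17 -118/17; 0 0 1]
T5·…·T1 = [-16/17 -92/17 -280/17; -15/34 -7/17 -59/17; 0 0 1]
T6·…·T1 = [-16/17 -92/17 -280/17; 15/34 7/17 59/17; 0 0 1]
det M = 2; M⁻¹ = [7/34 46/17 -6; -15/68 -8/17 -2; 0 0 1]
M⁻¹ · (-140/17, 59/34)ᵀ = (-3, -1)ᵀ

p = (-3, -1)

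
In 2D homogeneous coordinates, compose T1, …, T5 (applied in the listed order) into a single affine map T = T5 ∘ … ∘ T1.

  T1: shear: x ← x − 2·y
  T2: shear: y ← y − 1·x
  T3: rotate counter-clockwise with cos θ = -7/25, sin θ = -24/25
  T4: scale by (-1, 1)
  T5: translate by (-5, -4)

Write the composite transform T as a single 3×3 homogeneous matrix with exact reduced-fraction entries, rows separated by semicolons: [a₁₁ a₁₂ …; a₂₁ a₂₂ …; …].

T1 = [1 -2 0; 0 1 0; 0 0 1]
T2·T1 = [1 -2 0; -1 3 0; 0 0 1]
T3·…·T1 = [-31/25 86/25 0; -17/25 27/25 0; 0 0 1]
T4·…·T1 = [31/25 -86/25 0; -17/25 27/25 0; 0 0 1]
T5·…·T1 = [31/25 -86/25 -5; -17/25 27/25 -4; 0 0 1]

T = [31/25 -86/25 -5; -17/25 27/25 -4; 0 0 1]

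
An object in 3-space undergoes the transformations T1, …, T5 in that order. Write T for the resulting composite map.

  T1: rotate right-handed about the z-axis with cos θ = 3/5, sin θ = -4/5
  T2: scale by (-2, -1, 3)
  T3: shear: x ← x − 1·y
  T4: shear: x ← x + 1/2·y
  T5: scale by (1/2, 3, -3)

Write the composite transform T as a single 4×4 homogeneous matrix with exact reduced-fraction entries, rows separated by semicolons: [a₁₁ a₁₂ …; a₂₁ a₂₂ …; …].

T1 = [3/5 4/5 0 0; -4/5 3/5 0 0; 0 0 1 0; 0 0 0 1]
T2·T1 = [-6/5 -8/5 0 0; 4/5 -3/5 0 0; 0 0 3 0; 0 0 0 1]
T3·…·T1 = [-2 -1 0 0; 4/5 -3/5 0 0; 0 0 3 0; 0 0 0 1]
T4·…·T1 = [-8/5 -13/10 0 0; 4/5 -3/5 0 0; 0 0 3 0; 0 0 0 1]
T5·…·T1 = [-4/5 -13/20 0 0; 12/5 -9/5 0 0; 0 0 -9 0; 0 0 0 1]

T = [-4/5 -13/20 0 0; 12/5 -9/5 0 0; 0 0 -9 0; 0 0 0 1]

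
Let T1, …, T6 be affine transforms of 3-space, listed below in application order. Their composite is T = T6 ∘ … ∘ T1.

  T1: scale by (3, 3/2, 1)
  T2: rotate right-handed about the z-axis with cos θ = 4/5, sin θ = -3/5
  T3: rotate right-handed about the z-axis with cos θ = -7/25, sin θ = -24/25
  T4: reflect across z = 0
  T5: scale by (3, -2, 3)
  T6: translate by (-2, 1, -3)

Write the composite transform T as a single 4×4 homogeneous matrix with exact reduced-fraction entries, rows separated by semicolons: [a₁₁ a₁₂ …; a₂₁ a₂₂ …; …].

T1 = [3 0 0 0; 0 3/2 0 0; 0 0 1 0; 0 0 0 1]
T2·T1 = [12/5 9/10 0 0; -9/5 6/5 0 0; 0 0 1 0; 0 0 0 1]
T3·…·T1 = [-12/5 9/10 0 0; -9/5 -6/5 0 0; 0 0 1 0; 0 0 0 1]
T4·…·T1 = [-12/5 9/10 0 0; -9/5 -6/5 0 0; 0 0 -1 0; 0 0 0 1]
T5·…·T1 = [-36/5 27/10 0 0; 18/5 12/5 0 0; 0 0 -3 0; 0 0 0 1]
T6·…·T1 = [-36/5 27/10 0 -2; 18/5 12/5 0 1; 0 0 -3 -3; 0 0 0 1]

T = [-36/5 27/10 0 -2; 18/5 12/5 0 1; 0 0 -3 -3; 0 0 0 1]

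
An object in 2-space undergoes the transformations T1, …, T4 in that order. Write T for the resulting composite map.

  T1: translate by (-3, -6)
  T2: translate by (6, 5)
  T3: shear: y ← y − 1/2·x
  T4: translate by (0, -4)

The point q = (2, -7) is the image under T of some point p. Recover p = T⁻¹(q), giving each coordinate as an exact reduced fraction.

p = (-1, -1)

T1 = [1 0 -3; 0 1 -6; 0 0 1]
T2·T1 = [1 0 3; 0 1 -1; 0 0 1]
T3·…·T1 = [1 0 3; -1/2 1 -5/2; 0 0 1]
T4·…·T1 = [1 0 3; -1/2 1 -13/2; 0 0 1]
det M = 1; M⁻¹ = [1 0 -3; 1/2 1 5; 0 0 1]
M⁻¹ · (2, -7)ᵀ = (-1, -1)ᵀ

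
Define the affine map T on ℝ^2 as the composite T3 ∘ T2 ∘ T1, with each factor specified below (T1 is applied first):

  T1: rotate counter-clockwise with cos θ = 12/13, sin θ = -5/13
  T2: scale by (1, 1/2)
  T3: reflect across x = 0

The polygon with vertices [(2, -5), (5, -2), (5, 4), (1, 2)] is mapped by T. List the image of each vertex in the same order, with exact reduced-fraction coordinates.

image vertices: (1/13, -35/13), (-50/13, -49/26), (-80/13, 23/26), (-22/13, 19/26)

T1 rotate counter-clockwise with cos θ = 12/13, sin θ = -5/13: (2, -5) → (-1/13, -70/13); (5, -2) → (50/13, -49/13); (5, 4) → (80/13, 23/13); (1, 2) → (22/13, 19/13)
T2 scale by (1, 1/2): (-1/13, -70/13) → (-1/13, -35/13); (50/13, -49/13) → (50/13, -49/26); (80/13, 23/13) → (80/13, 23/26); (22/13, 19/13) → (22/13, 19/26)
T3 reflect across x = 0: (-1/13, -35/13) → (1/13, -35/13); (50/13, -49/26) → (-50/13, -49/26); (80/13, 23/26) → (-80/13, 23/26); (22/13, 19/26) → (-22/13, 19/26)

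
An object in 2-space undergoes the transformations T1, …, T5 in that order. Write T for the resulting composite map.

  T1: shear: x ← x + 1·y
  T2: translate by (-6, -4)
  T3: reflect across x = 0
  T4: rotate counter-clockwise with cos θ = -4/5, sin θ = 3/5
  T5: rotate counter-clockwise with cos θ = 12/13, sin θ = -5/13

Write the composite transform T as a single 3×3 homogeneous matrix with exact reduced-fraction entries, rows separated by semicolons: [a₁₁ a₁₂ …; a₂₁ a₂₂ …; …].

T1 = [1 1 0; 0 1 0; 0 0 1]
T2·T1 = [1 1 -6; 0 1 -4; 0 0 1]
T3·…·T1 = [-1 -1 6; 0 1 -4; 0 0 1]
T4·…·T1 = [4/5 1/5 -12/5; -3/5 -7/5 34/5; 0 0 1]
T5·…·T1 = [33/65 -23/65 2/5; -56/65 -89/65 36/5; 0 0 1]

T = [33/65 -23/65 2/5; -56/65 -89/65 36/5; 0 0 1]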